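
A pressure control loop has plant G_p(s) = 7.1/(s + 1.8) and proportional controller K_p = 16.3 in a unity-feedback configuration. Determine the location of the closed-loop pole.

s = -117.5

Closed-loop transfer function: T(s) = K_p·G_p(s)/(1 + K_p·G_p(s)) = 115.7/(s + 1.8 + 115.7) = 115.7/(s + 117.5).
The closed-loop pole is at s = −117.5.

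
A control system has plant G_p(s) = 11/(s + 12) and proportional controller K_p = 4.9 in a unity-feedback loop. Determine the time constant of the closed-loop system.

Closed-loop transfer function: T(s) = K_p·G_p(s)/(1 + K_p·G_p(s)) = 53.9/(s + 12 + 53.9) = 53.9/(s + 65.9).
Time constant τ = 1/65.9 = 0.0152 s.

τ = 0.0152 s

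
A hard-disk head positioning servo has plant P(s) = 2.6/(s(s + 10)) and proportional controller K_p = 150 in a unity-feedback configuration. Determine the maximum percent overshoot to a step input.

The closed-loop denominator s² + 10s + 390 gives ω_n = √390 = 19.75 and ζ = 10/(2ω_n) = 0.2532.
%OS = 100·exp(−πζ/√(1−ζ²)) = 100·exp(−π·0.2532/√0.9359) = 43.9%.

43.9%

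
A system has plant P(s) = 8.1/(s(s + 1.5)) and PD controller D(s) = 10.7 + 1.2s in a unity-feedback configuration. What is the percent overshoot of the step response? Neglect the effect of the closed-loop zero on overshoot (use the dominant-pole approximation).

Forward path: (10.7 + 1.2s)·8.1/(s(s+1.5)). The closed-loop characteristic equation is s² + (1.5 + 8.1·1.2)s + 8.1·10.7 = 0.
That is s² + 11.22s + 86.67 = 0, so ω_n = 9.31 rad/s and ζ = 11.22/(2·9.31) = 0.6026.
%OS = 100·exp(−πζ/√(1−ζ²)) = 9.33%.

9.33%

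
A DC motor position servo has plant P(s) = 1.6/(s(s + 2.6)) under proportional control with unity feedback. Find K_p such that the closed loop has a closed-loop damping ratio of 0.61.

Closed-loop characteristic equation: s² + 2.6s + K_p·1.6 = 0.
So ω_n = √(1.6K_p) and 2ζω_n = 2.6, giving ζ = 2.6/(2√(1.6K_p)).
Setting ζ = 0.61: √(1.6K_p) = 2.6/(2·0.61) = 2.131, so K_p = 4.542/1.6 = 2.84.

K_p = 2.84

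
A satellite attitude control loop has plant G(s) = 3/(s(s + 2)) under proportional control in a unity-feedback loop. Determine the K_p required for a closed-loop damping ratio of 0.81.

K_p = 0.508

Closed-loop characteristic equation: s² + 2s + K_p·3 = 0.
So ω_n = √(3K_p) and 2ζω_n = 2, giving ζ = 2/(2√(3K_p)).
Setting ζ = 0.81: √(3K_p) = 2/(2·0.81) = 1.235, so K_p = 1.524/3 = 0.508.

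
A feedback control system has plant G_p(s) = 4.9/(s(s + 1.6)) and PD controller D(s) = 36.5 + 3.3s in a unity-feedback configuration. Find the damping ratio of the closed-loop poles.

ζ = 0.664

Forward path: (36.5 + 3.3s)·4.9/(s(s+1.6)). The closed-loop characteristic equation is s² + (1.6 + 4.9·3.3)s + 4.9·36.5 = 0.
That is s² + 17.77s + 178.9 = 0, so ω_n = 13.37 rad/s and ζ = 17.77/(2·13.37) = 0.6644.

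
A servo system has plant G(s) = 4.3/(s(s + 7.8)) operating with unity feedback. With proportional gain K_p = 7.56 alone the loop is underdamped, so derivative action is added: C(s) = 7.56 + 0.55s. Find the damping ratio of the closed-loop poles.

ζ = 0.891

Forward path: (7.56 + 0.55s)·4.3/(s(s+7.8)). The closed-loop characteristic equation is s² + (7.8 + 4.3·0.55)s + 4.3·7.56 = 0.
That is s² + 10.16s + 32.51 = 0, so ω_n = 5.702 rad/s and ζ = 10.16/(2·5.702) = 0.8914.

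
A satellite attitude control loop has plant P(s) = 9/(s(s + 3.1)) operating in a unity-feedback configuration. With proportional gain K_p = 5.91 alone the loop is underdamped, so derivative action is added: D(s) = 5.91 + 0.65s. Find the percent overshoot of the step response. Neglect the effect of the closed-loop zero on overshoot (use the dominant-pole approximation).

8.71%

Forward path: (5.91 + 0.65s)·9/(s(s+3.1)). The closed-loop characteristic equation is s² + (3.1 + 9·0.65)s + 9·5.91 = 0.
That is s² + 8.95s + 53.19 = 0, so ω_n = 7.293 rad/s and ζ = 8.95/(2·7.293) = 0.6136.
%OS = 100·exp(−πζ/√(1−ζ²)) = 8.71%.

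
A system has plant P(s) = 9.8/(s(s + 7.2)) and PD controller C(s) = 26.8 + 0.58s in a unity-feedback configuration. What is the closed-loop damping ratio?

ζ = 0.398

Forward path: (26.8 + 0.58s)·9.8/(s(s+7.2)). The closed-loop characteristic equation is s² + (7.2 + 9.8·0.58)s + 9.8·26.8 = 0.
That is s² + 12.88s + 262.6 = 0, so ω_n = 16.21 rad/s and ζ = 12.88/(2·16.21) = 0.3975.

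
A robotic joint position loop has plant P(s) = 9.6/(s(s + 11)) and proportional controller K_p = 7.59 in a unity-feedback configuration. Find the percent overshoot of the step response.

7.09%

The closed-loop denominator s² + 11s + 72.86 gives ω_n = √72.86 = 8.536 and ζ = 11/(2ω_n) = 0.6443.
%OS = 100·exp(−πζ/√(1−ζ²)) = 100·exp(−π·0.6443/√0.5848) = 7.09%.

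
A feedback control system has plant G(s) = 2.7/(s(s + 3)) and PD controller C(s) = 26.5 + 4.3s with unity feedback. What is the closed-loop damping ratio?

Forward path: (26.5 + 4.3s)·2.7/(s(s+3)). The closed-loop characteristic equation is s² + (3 + 2.7·4.3)s + 2.7·26.5 = 0.
That is s² + 14.61s + 71.55 = 0, so ω_n = 8.459 rad/s and ζ = 14.61/(2·8.459) = 0.8636.

ζ = 0.864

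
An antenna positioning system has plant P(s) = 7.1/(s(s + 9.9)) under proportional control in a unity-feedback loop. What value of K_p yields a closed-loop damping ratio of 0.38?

Closed-loop characteristic equation: s² + 9.9s + K_p·7.1 = 0.
So ω_n = √(7.1K_p) and 2ζω_n = 9.9, giving ζ = 9.9/(2√(7.1K_p)).
Setting ζ = 0.38: √(7.1K_p) = 9.9/(2·0.38) = 13.03, so K_p = 169.7/7.1 = 23.9.

K_p = 23.9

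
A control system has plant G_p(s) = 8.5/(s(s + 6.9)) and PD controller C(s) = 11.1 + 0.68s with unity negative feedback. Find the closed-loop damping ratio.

ζ = 0.653

Forward path: (11.1 + 0.68s)·8.5/(s(s+6.9)). The closed-loop characteristic equation is s² + (6.9 + 8.5·0.68)s + 8.5·11.1 = 0.
That is s² + 12.68s + 94.35 = 0, so ω_n = 9.713 rad/s and ζ = 12.68/(2·9.713) = 0.6527.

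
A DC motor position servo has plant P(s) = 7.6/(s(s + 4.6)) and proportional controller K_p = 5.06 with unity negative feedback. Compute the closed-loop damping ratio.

1 + K_p·P(s) = 0 gives s² + 4.6s + 38.46 = 0.
Matching s² + 2ζω_n s + ω_n²: ω_n = √38.46 = 6.201 rad/s and 2ζω_n = 4.6, so ζ = 4.6/(2·6.201) = 0.371.

ζ = 0.371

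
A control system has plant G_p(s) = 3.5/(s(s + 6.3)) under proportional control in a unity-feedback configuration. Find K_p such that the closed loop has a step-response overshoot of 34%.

K_p = 26.9

From %OS = 100·exp(−πζ/√(1−ζ²)) = 34%, ζ = −ln(0.34)/√(π²+ln²(0.34)) = 0.3248.
Characteristic equation s² + 6.3s + 3.5K_p = 0 gives ζ = 6.3/(2√(3.5K_p)).
Setting ζ = 0.3248: √(3.5K_p) = 6.3/(2·0.3248) = 9.699, so K_p = 94.07/3.5 = 26.9.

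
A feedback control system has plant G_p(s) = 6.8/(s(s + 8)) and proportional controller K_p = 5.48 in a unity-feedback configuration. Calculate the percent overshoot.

6.55%

The closed-loop denominator s² + 8s + 37.26 gives ω_n = √37.26 = 6.104 and ζ = 8/(2ω_n) = 0.6553.
%OS = 100·exp(−πζ/√(1−ζ²)) = 100·exp(−π·0.6553/√0.5706) = 6.55%.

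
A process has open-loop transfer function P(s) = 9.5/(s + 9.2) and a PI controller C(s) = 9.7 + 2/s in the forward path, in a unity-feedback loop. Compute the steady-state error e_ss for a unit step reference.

0

The open loop C(s)P(s) has a pole at the origin (type 1), so the static position error constant is infinite and e_ss = 1/(1+∞) = 0.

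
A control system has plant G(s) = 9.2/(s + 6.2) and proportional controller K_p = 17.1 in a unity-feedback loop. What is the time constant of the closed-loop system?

Closed-loop transfer function: T(s) = K_p·G(s)/(1 + K_p·G(s)) = 157.3/(s + 6.2 + 157.3) = 157.3/(s + 163.5).
Time constant τ = 1/163.5 = 0.00612 s.

τ = 0.00612 s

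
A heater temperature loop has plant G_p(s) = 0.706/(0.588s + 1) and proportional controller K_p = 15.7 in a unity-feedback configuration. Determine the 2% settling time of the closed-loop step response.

T_s ≈ 0.195 s

Closed loop: T(s) = K_p·G_p/(1+K_p·G_p) = 11.08/(0.588s + 1 + 11.08), with pole at s = −(1 + 11.08)/0.588 = −20.55.
τ = 1/20.55 = 0.04866 s, so 2% settling time ≈ 4τ = 0.195 s.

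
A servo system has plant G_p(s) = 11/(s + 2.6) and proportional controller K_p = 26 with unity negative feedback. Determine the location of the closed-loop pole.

Closed-loop transfer function: T(s) = K_p·G_p(s)/(1 + K_p·G_p(s)) = 286/(s + 2.6 + 286) = 286/(s + 288.6).
The closed-loop pole is at s = −288.6.

s = -288.6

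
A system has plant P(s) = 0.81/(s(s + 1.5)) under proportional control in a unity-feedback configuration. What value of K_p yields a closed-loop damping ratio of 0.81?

Closed-loop characteristic equation: s² + 1.5s + K_p·0.81 = 0.
So ω_n = √(0.81K_p) and 2ζω_n = 1.5, giving ζ = 1.5/(2√(0.81K_p)).
Setting ζ = 0.81: √(0.81K_p) = 1.5/(2·0.81) = 0.9259, so K_p = 0.8573/0.81 = 1.06.

K_p = 1.06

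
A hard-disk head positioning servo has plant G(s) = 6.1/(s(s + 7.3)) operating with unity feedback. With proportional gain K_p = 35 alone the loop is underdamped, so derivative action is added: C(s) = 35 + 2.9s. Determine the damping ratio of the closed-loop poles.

ζ = 0.855

Forward path: (35 + 2.9s)·6.1/(s(s+7.3)). The closed-loop characteristic equation is s² + (7.3 + 6.1·2.9)s + 6.1·35 = 0.
That is s² + 24.99s + 213.5 = 0, so ω_n = 14.61 rad/s and ζ = 24.99/(2·14.61) = 0.8551.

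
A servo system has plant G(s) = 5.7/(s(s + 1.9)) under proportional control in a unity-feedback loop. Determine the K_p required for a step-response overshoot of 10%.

From %OS = 100·exp(−πζ/√(1−ζ²)) = 10%, ζ = −ln(0.1)/√(π²+ln²(0.1)) = 0.5912.
Characteristic equation s² + 1.9s + 5.7K_p = 0 gives ζ = 1.9/(2√(5.7K_p)).
Setting ζ = 0.5912: √(5.7K_p) = 1.9/(2·0.5912) = 1.607, so K_p = 2.583/5.7 = 0.453.

K_p = 0.453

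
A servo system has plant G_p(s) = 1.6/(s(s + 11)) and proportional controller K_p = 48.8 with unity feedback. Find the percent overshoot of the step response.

Closed-loop characteristic equation: s² + 11s + 78.08 = 0, so ω_n = 8.836 rad/s and ζ = 11/(2·8.836) = 0.6224.
%OS = 100·exp(−πζ/√(1−ζ²)) = 100·exp(−π·0.6224/√0.6126) = 8.22%.

8.22%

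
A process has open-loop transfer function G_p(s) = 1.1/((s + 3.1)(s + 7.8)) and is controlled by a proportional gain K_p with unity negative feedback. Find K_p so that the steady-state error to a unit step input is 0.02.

K_p = 1080

The loop is type 0, so e_ss(step) = 1/(1 + K_pos) with K_pos = K_p·G_p(0).
G_p(0) = 0.04549. Require 1/(1 + K_p·0.04549) = 0.02, so 1 + 0.04549·K_p = 50.
K_p = (50 − 1)/0.04549 = 1080.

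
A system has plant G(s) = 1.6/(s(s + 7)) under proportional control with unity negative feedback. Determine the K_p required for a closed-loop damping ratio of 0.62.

Closed-loop characteristic equation: s² + 7s + K_p·1.6 = 0.
So ω_n = √(1.6K_p) and 2ζω_n = 7, giving ζ = 7/(2√(1.6K_p)).
Setting ζ = 0.62: √(1.6K_p) = 7/(2·0.62) = 5.645, so K_p = 31.87/1.6 = 19.9.

K_p = 19.9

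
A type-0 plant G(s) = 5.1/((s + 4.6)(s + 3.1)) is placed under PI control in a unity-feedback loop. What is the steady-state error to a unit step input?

The PI controller's integrator makes the forward path type 1, so e_ss to a step is zero.

0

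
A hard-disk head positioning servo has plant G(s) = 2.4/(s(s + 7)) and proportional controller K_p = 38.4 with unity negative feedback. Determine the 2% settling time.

From 1 + K_pG(s) = 0: s² + 7s + 92.16 = 0 ⇒ ω_n = 9.6, ζ = 0.3646.
2% settling time T_s ≈ 4/(ζω_n) = 4/3.5 = 1.14 s.

T_s ≈ 1.14 s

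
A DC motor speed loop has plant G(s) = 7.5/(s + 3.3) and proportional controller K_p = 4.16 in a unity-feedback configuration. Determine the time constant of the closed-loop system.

τ = 0.029 s

Closed-loop transfer function: T(s) = K_p·G(s)/(1 + K_p·G(s)) = 31.2/(s + 3.3 + 31.2) = 31.2/(s + 34.5).
Time constant τ = 1/34.5 = 0.029 s.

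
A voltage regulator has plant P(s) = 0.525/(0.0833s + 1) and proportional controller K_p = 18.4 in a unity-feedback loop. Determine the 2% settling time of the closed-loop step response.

Closed loop: T(s) = K_p·P/(1+K_p·P) = 9.66/(0.0833s + 1 + 9.66), with pole at s = −(1 + 9.66)/0.0833 = −128.
τ = 1/128 = 0.007814 s, so 2% settling time ≈ 4τ = 0.0313 s.

T_s ≈ 0.0313 s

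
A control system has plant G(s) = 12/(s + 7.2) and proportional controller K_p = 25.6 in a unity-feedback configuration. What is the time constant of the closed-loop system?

Closed-loop transfer function: T(s) = K_p·G(s)/(1 + K_p·G(s)) = 307.2/(s + 7.2 + 307.2) = 307.2/(s + 314.4).
Time constant τ = 1/314.4 = 0.00318 s.

τ = 0.00318 s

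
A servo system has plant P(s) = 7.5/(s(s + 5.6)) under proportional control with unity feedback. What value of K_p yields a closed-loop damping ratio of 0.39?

Closed-loop characteristic equation: s² + 5.6s + K_p·7.5 = 0.
So ω_n = √(7.5K_p) and 2ζω_n = 5.6, giving ζ = 5.6/(2√(7.5K_p)).
Setting ζ = 0.39: √(7.5K_p) = 5.6/(2·0.39) = 7.179, so K_p = 51.55/7.5 = 6.87.

K_p = 6.87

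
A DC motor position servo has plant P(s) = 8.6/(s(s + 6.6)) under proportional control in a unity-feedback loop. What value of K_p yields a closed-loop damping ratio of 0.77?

Closed-loop characteristic equation: s² + 6.6s + K_p·8.6 = 0.
So ω_n = √(8.6K_p) and 2ζω_n = 6.6, giving ζ = 6.6/(2√(8.6K_p)).
Setting ζ = 0.77: √(8.6K_p) = 6.6/(2·0.77) = 4.286, so K_p = 18.37/8.6 = 2.14.

K_p = 2.14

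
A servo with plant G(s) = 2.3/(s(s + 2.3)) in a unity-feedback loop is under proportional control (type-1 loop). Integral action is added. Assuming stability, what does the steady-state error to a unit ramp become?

0

The integrator raises the loop to type 2, so K_v → ∞ and e_ss to a ramp is zero.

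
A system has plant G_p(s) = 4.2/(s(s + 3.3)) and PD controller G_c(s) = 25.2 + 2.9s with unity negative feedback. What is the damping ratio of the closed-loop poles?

ζ = 0.752

Forward path: (25.2 + 2.9s)·4.2/(s(s+3.3)). The closed-loop characteristic equation is s² + (3.3 + 4.2·2.9)s + 4.2·25.2 = 0.
That is s² + 15.48s + 105.8 = 0, so ω_n = 10.29 rad/s and ζ = 15.48/(2·10.29) = 0.7523.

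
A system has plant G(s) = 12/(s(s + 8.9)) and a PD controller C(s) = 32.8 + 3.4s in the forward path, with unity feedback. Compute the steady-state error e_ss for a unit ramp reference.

The loop has one pole at the origin (type 1). Velocity error constant K_v = lim_{s→0} s·C(s)G(s) = 32.8·12/8.9 = 44.22.
Steady-state error to a unit ramp: e_ss = 1/K_v = 0.0226.

0.0226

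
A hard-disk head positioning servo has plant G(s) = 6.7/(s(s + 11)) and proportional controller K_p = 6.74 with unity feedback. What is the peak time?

T_p = 0.814 s

Closed-loop characteristic equation: s² + 11s + 45.16 = 0, so ω_n = 6.72 rad/s and ζ = 11/(2·6.72) = 0.8185.
Damped frequency ω_d = ω_n√(1−ζ²) = 3.861 rad/s, so peak time T_p = π/ω_d = 0.814 s.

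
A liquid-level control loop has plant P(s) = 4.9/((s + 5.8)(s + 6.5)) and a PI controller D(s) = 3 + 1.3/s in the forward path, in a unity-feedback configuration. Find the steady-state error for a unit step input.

The open loop D(s)P(s) has a pole at the origin (type 1), so the static position error constant is infinite and e_ss = 1/(1+∞) = 0.

0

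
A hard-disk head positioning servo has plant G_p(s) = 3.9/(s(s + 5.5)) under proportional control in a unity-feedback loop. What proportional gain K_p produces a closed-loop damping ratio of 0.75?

K_p = 3.45

Closed-loop characteristic equation: s² + 5.5s + K_p·3.9 = 0.
So ω_n = √(3.9K_p) and 2ζω_n = 5.5, giving ζ = 5.5/(2√(3.9K_p)).
Setting ζ = 0.75: √(3.9K_p) = 5.5/(2·0.75) = 3.667, so K_p = 13.44/3.9 = 3.45.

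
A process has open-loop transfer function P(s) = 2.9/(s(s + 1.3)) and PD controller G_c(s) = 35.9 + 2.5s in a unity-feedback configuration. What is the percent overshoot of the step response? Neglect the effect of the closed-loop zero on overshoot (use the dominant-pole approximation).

Forward path: (35.9 + 2.5s)·2.9/(s(s+1.3)). The closed-loop characteristic equation is s² + (1.3 + 2.9·2.5)s + 2.9·35.9 = 0.
That is s² + 8.55s + 104.1 = 0, so ω_n = 10.2 rad/s and ζ = 8.55/(2·10.2) = 0.419.
%OS = 100·exp(−πζ/√(1−ζ²)) = 23.5%.

23.5%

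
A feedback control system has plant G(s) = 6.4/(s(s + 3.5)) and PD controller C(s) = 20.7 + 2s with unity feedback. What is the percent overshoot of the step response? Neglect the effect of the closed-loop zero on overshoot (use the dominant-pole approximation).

4.28%

Forward path: (20.7 + 2s)·6.4/(s(s+3.5)). The closed-loop characteristic equation is s² + (3.5 + 6.4·2)s + 6.4·20.7 = 0.
That is s² + 16.3s + 132.5 = 0, so ω_n = 11.51 rad/s and ζ = 16.3/(2·11.51) = 0.7081.
%OS = 100·exp(−πζ/√(1−ζ²)) = 4.28%.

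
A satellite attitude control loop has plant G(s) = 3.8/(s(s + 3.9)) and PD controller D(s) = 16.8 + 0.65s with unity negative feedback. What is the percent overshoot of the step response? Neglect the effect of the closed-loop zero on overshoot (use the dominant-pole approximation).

25.5%

Forward path: (16.8 + 0.65s)·3.8/(s(s+3.9)). The closed-loop characteristic equation is s² + (3.9 + 3.8·0.65)s + 3.8·16.8 = 0.
That is s² + 6.37s + 63.84 = 0, so ω_n = 7.99 rad/s and ζ = 6.37/(2·7.99) = 0.3986.
%OS = 100·exp(−πζ/√(1−ζ²)) = 25.5%.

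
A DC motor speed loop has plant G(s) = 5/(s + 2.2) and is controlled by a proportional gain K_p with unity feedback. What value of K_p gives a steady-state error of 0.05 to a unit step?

Steady-state error for a unit step on this type-0 loop is 1/(1 + K_p·G(0)).
G(0) = 2.273. Require 1/(1 + K_p·2.273) = 0.05, so 1 + 2.273·K_p = 20.
K_p = (20 − 1)/2.273 = 8.36.

K_p = 8.36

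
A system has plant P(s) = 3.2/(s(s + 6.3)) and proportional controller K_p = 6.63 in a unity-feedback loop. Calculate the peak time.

T_p = 0.935 s

Closed-loop characteristic equation: s² + 6.3s + 21.22 = 0, so ω_n = 4.606 rad/s and ζ = 6.3/(2·4.606) = 0.6839.
Damped frequency ω_d = ω_n√(1−ζ²) = 3.361 rad/s, so peak time T_p = π/ω_d = 0.935 s.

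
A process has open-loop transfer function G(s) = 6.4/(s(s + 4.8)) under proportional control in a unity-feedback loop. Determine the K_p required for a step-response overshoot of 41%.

K_p = 12.1

From %OS = 100·exp(−πζ/√(1−ζ²)) = 41%, ζ = −ln(0.41)/√(π²+ln²(0.41)) = 0.273.
Characteristic equation s² + 4.8s + 6.4K_p = 0 gives ζ = 4.8/(2√(6.4K_p)).
Setting ζ = 0.273: √(6.4K_p) = 4.8/(2·0.273) = 8.79, so K_p = 77.27/6.4 = 12.1.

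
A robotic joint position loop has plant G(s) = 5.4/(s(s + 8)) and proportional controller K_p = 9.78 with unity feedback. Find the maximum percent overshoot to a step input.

12.6%

From 1 + K_pG(s) = 0: s² + 8s + 52.81 = 0 ⇒ ω_n = 7.267, ζ = 0.5504.
%OS = 100·exp(−πζ/√(1−ζ²)) = 100·exp(−π·0.5504/√0.697) = 12.6%.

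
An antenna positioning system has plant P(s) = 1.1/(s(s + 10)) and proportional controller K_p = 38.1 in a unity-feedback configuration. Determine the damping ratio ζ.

With unity feedback the closed-loop characteristic equation is s² + 10s + 38.1·1.1 = s² + 10s + 41.91 = 0.
So ω_n² = 41.91 ⇒ ω_n = 6.474 rad/s, and ζ = 10/(2ω_n) = 0.772.

ζ = 0.772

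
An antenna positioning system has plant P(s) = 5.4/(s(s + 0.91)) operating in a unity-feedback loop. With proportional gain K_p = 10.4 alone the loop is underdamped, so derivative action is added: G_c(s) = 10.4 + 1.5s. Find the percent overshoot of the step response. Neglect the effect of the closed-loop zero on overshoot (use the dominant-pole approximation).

Forward path: (10.4 + 1.5s)·5.4/(s(s+0.91)). The closed-loop characteristic equation is s² + (0.91 + 5.4·1.5)s + 5.4·10.4 = 0.
That is s² + 9.01s + 56.16 = 0, so ω_n = 7.494 rad/s and ζ = 9.01/(2·7.494) = 0.6011.
%OS = 100·exp(−πζ/√(1−ζ²)) = 9.41%.

9.41%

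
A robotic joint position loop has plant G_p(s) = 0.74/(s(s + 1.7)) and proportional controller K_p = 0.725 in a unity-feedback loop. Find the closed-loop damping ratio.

ζ = 1.16

1 + K_p·G_p(s) = 0 gives s² + 1.7s + 0.5365 = 0.
Matching s² + 2ζω_n s + ω_n²: ω_n = √0.5365 = 0.7325 rad/s and 2ζω_n = 1.7, so ζ = 1.7/(2·0.7325) = 1.16.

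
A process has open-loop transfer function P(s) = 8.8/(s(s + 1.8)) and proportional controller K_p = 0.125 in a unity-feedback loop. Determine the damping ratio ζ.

ζ = 0.858

1 + K_p·P(s) = 0 gives s² + 1.8s + 1.1 = 0.
So ω_n² = 1.1 ⇒ ω_n = 1.049 rad/s, and ζ = 1.8/(2ω_n) = 0.858.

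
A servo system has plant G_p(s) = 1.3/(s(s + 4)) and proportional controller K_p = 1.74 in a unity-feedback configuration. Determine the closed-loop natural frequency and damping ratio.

With unity feedback the closed-loop characteristic equation is s² + 4s + 1.74·1.3 = s² + 4s + 2.262 = 0.
Matching s² + 2ζω_n s + ω_n²: ω_n = √2.262 = 1.504 rad/s and 2ζω_n = 4, so ζ = 4/(2·1.504) = 1.33.

ω_n = 1.5 rad/s, ζ = 1.33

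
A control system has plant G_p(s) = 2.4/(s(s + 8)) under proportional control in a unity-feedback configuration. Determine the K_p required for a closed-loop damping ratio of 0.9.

K_p = 8.23

Closed-loop characteristic equation: s² + 8s + K_p·2.4 = 0.
So ω_n = √(2.4K_p) and 2ζω_n = 8, giving ζ = 8/(2√(2.4K_p)).
Setting ζ = 0.9: √(2.4K_p) = 8/(2·0.9) = 4.444, so K_p = 19.75/2.4 = 8.23.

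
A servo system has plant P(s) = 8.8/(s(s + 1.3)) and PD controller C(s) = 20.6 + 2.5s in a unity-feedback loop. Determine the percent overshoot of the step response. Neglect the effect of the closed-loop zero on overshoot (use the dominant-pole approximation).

0.442%

Forward path: (20.6 + 2.5s)·8.8/(s(s+1.3)). The closed-loop characteristic equation is s² + (1.3 + 8.8·2.5)s + 8.8·20.6 = 0.
That is s² + 23.3s + 181.3 = 0, so ω_n = 13.46 rad/s and ζ = 23.3/(2·13.46) = 0.8653.
%OS = 100·exp(−πζ/√(1−ζ²)) = 0.442%.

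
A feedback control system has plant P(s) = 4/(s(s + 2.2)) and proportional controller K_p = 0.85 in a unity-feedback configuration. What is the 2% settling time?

Closed-loop characteristic equation: s² + 2.2s + 3.4 = 0, so ω_n = 1.844 rad/s and ζ = 2.2/(2·1.844) = 0.5966.
2% settling time T_s ≈ 4/(ζω_n) = 4/1.1 = 3.64 s.

T_s ≈ 3.64 s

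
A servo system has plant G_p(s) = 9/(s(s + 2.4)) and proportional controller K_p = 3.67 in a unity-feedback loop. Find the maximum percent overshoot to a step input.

51.1%

From 1 + K_pG_p(s) = 0: s² + 2.4s + 33.03 = 0 ⇒ ω_n = 5.747, ζ = 0.2088.
%OS = 100·exp(−πζ/√(1−ζ²)) = 100·exp(−π·0.2088/√0.9564) = 51.1%.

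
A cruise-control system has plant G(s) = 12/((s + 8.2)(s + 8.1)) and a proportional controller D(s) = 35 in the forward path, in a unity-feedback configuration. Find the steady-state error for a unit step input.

0.137

The loop is type 0. Static position error constant K_pos = D(0)·G(0) = 35·0.1807 = 6.323.
Steady-state error to a unit step: e_ss = 1/(1+K_pos) = 1/7.323 = 0.137.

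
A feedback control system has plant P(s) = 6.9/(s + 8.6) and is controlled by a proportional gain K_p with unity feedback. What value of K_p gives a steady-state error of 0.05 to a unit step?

For a type-0 loop with proportional control, e_ss = 1/(1 + K_p·P(0)).
P(0) = 0.8023. Require 1/(1 + K_p·0.8023) = 0.05, so 1 + 0.8023·K_p = 20.
K_p = (20 − 1)/0.8023 = 23.7.

K_p = 23.7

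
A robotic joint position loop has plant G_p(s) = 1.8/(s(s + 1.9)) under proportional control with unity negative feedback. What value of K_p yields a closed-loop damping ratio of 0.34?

K_p = 4.34

Closed-loop characteristic equation: s² + 1.9s + K_p·1.8 = 0.
So ω_n = √(1.8K_p) and 2ζω_n = 1.9, giving ζ = 1.9/(2√(1.8K_p)).
Setting ζ = 0.34: √(1.8K_p) = 1.9/(2·0.34) = 2.794, so K_p = 7.807/1.8 = 4.34.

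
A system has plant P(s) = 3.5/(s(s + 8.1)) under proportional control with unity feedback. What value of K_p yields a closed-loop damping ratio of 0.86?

K_p = 6.34

Closed-loop characteristic equation: s² + 8.1s + K_p·3.5 = 0.
So ω_n = √(3.5K_p) and 2ζω_n = 8.1, giving ζ = 8.1/(2√(3.5K_p)).
Setting ζ = 0.86: √(3.5K_p) = 8.1/(2·0.86) = 4.709, so K_p = 22.18/3.5 = 6.34.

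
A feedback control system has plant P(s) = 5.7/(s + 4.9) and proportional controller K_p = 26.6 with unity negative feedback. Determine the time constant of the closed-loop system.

τ = 0.00639 s

Closed-loop transfer function: T(s) = K_p·P(s)/(1 + K_p·P(s)) = 151.6/(s + 4.9 + 151.6) = 151.6/(s + 156.5).
Time constant τ = 1/156.5 = 0.00639 s.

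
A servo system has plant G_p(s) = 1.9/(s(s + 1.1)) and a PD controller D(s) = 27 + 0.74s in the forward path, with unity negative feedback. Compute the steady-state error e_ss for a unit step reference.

0

The open loop D(s)G_p(s) has a pole at the origin (type 1), so the static position error constant is infinite and e_ss = 1/(1+∞) = 0.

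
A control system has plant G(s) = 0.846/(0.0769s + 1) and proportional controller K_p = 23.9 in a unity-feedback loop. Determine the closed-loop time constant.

τ = 0.00362 s

Closed loop: T(s) = K_p·G/(1+K_p·G) = 20.22/(0.0769s + 1 + 20.22), with pole at s = −(1 + 20.22)/0.0769 = −275.9.
Closed-loop time constant τ = 1/275.9 = 0.00362 s.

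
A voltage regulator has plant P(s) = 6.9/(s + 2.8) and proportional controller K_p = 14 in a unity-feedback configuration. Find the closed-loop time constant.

Closed-loop transfer function: T(s) = K_p·P(s)/(1 + K_p·P(s)) = 96.6/(s + 2.8 + 96.6) = 96.6/(s + 99.4).
Time constant τ = 1/99.4 = 0.0101 s.

τ = 0.0101 s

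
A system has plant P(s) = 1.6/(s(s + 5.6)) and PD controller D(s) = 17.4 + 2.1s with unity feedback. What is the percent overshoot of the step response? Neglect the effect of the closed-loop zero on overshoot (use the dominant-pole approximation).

0.641%

Forward path: (17.4 + 2.1s)·1.6/(s(s+5.6)). The closed-loop characteristic equation is s² + (5.6 + 1.6·2.1)s + 1.6·17.4 = 0.
That is s² + 8.96s + 27.84 = 0, so ω_n = 5.276 rad/s and ζ = 8.96/(2·5.276) = 0.8491.
%OS = 100·exp(−πζ/√(1−ζ²)) = 0.641%.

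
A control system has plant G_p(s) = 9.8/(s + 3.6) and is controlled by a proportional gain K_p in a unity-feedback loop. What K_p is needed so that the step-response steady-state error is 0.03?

For a type-0 loop with proportional control, e_ss = 1/(1 + K_p·G_p(0)).
G_p(0) = 2.722. Require 1/(1 + K_p·2.722) = 0.03, so 1 + 2.722·K_p = 33.33.
K_p = (33.33 − 1)/2.722 = 11.9.

K_p = 11.9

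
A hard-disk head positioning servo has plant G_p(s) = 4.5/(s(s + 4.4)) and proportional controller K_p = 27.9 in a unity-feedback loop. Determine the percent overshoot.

53.3%

From 1 + K_pG_p(s) = 0: s² + 4.4s + 125.5 = 0 ⇒ ω_n = 11.2, ζ = 0.1963.
%OS = 100·exp(−πζ/√(1−ζ²)) = 100·exp(−π·0.1963/√0.9614) = 53.3%.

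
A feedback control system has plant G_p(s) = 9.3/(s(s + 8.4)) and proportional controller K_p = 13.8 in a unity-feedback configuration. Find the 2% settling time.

The closed-loop denominator s² + 8.4s + 128.3 gives ω_n = √128.3 = 11.33 and ζ = 8.4/(2ω_n) = 0.3707.
2% settling time T_s ≈ 4/(ζω_n) = 4/4.2 = 0.952 s.

T_s ≈ 0.952 s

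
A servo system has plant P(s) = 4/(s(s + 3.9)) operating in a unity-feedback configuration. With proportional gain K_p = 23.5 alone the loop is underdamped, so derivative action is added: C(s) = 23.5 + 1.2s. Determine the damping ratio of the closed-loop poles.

Forward path: (23.5 + 1.2s)·4/(s(s+3.9)). The closed-loop characteristic equation is s² + (3.9 + 4·1.2)s + 4·23.5 = 0.
That is s² + 8.7s + 94 = 0, so ω_n = 9.695 rad/s and ζ = 8.7/(2·9.695) = 0.4487.

ζ = 0.449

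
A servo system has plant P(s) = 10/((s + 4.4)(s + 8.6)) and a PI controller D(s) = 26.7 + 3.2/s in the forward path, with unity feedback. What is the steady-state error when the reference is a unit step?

The open loop D(s)P(s) has a pole at the origin (type 1), so the static position error constant is infinite and e_ss = 1/(1+∞) = 0.

0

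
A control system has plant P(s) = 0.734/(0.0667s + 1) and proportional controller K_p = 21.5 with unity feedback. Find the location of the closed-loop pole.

Closed loop: T(s) = K_p·P/(1+K_p·P) = 15.78/(0.0667s + 1 + 15.78), with pole at s = −(1 + 15.78)/0.0667 = −251.6.

s = -251.6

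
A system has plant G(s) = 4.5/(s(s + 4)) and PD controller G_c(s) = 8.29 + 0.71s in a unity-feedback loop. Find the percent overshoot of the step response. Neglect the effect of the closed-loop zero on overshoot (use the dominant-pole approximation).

Forward path: (8.29 + 0.71s)·4.5/(s(s+4)). The closed-loop characteristic equation is s² + (4 + 4.5·0.71)s + 4.5·8.29 = 0.
That is s² + 7.195s + 37.3 = 0, so ω_n = 6.108 rad/s and ζ = 7.195/(2·6.108) = 0.589.
%OS = 100·exp(−πζ/√(1−ζ²)) = 10.1%.

10.1%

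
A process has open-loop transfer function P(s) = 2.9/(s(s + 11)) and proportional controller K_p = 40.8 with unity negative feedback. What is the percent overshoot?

From 1 + K_pP(s) = 0: s² + 11s + 118.3 = 0 ⇒ ω_n = 10.88, ζ = 0.5056.
%OS = 100·exp(−πζ/√(1−ζ²)) = 100·exp(−π·0.5056/√0.7443) = 15.9%.

15.9%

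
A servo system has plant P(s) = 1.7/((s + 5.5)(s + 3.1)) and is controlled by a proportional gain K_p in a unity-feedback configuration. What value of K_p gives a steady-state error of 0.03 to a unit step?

For a type-0 loop with proportional control, e_ss = 1/(1 + K_p·P(0)).
P(0) = 0.09971. Require 1/(1 + K_p·0.09971) = 0.03, so 1 + 0.09971·K_p = 33.33.
K_p = (33.33 − 1)/0.09971 = 324.

K_p = 324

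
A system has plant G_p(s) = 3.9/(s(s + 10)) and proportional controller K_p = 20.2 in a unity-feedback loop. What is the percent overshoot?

11.7%

The closed-loop denominator s² + 10s + 78.78 gives ω_n = √78.78 = 8.876 and ζ = 10/(2ω_n) = 0.5633.
%OS = 100·exp(−πζ/√(1−ζ²)) = 100·exp(−π·0.5633/√0.6827) = 11.7%.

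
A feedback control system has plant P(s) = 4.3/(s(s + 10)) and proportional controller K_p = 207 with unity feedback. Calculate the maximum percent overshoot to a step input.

58.6%

Closed-loop characteristic equation: s² + 10s + 890.1 = 0, so ω_n = 29.83 rad/s and ζ = 10/(2·29.83) = 0.1676.
%OS = 100·exp(−πζ/√(1−ζ²)) = 100·exp(−π·0.1676/√0.9719) = 58.6%.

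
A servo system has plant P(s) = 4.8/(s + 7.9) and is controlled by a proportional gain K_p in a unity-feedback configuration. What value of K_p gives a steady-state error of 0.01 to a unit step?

K_p = 163

Steady-state error for a unit step on this type-0 loop is 1/(1 + K_p·P(0)).
P(0) = 0.6076. Require 1/(1 + K_p·0.6076) = 0.01, so 1 + 0.6076·K_p = 100.
K_p = (100 − 1)/0.6076 = 163.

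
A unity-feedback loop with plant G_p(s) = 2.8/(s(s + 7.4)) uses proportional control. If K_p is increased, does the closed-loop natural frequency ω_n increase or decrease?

increase

ω_n = √(2.8·K_p), which grows with K_p.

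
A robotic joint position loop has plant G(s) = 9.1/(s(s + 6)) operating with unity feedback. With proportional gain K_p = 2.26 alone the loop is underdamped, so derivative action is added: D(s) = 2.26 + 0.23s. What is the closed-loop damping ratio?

ζ = 0.892

Forward path: (2.26 + 0.23s)·9.1/(s(s+6)). The closed-loop characteristic equation is s² + (6 + 9.1·0.23)s + 9.1·2.26 = 0.
That is s² + 8.093s + 20.57 = 0, so ω_n = 4.535 rad/s and ζ = 8.093/(2·4.535) = 0.8923.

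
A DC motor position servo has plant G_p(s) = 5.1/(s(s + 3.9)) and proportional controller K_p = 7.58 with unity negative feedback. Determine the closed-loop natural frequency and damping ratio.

The closed-loop denominator is s(s+3.9) + 7.58·5.1 = s² + 3.9s + 38.66.
So ω_n² = 38.66 ⇒ ω_n = 6.218 rad/s, and ζ = 3.9/(2ω_n) = 0.314.

ω_n = 6.22 rad/s, ζ = 0.314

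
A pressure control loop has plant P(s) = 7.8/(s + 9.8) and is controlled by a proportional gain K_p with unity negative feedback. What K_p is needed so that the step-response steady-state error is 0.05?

The loop is type 0, so e_ss(step) = 1/(1 + K_pos) with K_pos = K_p·P(0).
P(0) = 0.7959. Require 1/(1 + K_p·0.7959) = 0.05, so 1 + 0.7959·K_p = 20.
K_p = (20 − 1)/0.7959 = 23.9.

K_p = 23.9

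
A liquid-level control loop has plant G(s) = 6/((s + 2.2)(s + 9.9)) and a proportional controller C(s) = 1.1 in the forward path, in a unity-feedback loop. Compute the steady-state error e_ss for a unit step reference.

0.767

The loop is type 0. Static position error constant K_pos = C(0)·G(0) = 1.1·0.2755 = 0.303.
Steady-state error to a unit step: e_ss = 1/(1+K_pos) = 1/1.303 = 0.767.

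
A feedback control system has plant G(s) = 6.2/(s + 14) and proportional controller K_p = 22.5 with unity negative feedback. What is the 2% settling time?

T_s ≈ 0.0261 s

Closed-loop transfer function: T(s) = K_p·G(s)/(1 + K_p·G(s)) = 139.5/(s + 14 + 139.5) = 139.5/(s + 153.5).
Time constant τ = 1/153.5 = 0.006515 s, so the 2% settling time is about 4τ = 0.0261 s.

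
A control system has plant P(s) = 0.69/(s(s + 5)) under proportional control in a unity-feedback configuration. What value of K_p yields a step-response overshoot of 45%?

From %OS = 100·exp(−πζ/√(1−ζ²)) = 45%, ζ = −ln(0.45)/√(π²+ln²(0.45)) = 0.2463.
Characteristic equation s² + 5s + 0.69K_p = 0 gives ζ = 5/(2√(0.69K_p)).
Setting ζ = 0.2463: √(0.69K_p) = 5/(2·0.2463) = 10.15, so K_p = 103/0.69 = 149.

K_p = 149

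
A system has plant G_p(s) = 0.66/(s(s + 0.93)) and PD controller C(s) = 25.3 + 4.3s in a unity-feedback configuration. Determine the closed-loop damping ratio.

ζ = 0.461

Forward path: (25.3 + 4.3s)·0.66/(s(s+0.93)). The closed-loop characteristic equation is s² + (0.93 + 0.66·4.3)s + 0.66·25.3 = 0.
That is s² + 3.768s + 16.7 = 0, so ω_n = 4.086 rad/s and ζ = 3.768/(2·4.086) = 0.4611.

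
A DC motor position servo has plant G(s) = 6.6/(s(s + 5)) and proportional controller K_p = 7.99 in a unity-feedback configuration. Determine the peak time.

T_p = 0.461 s

From 1 + K_pG(s) = 0: s² + 5s + 52.73 = 0 ⇒ ω_n = 7.262, ζ = 0.3443.
Damped frequency ω_d = ω_n√(1−ζ²) = 6.818 rad/s, so peak time T_p = π/ω_d = 0.461 s.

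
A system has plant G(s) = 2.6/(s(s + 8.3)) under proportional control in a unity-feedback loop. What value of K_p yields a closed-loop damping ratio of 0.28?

Closed-loop characteristic equation: s² + 8.3s + K_p·2.6 = 0.
So ω_n = √(2.6K_p) and 2ζω_n = 8.3, giving ζ = 8.3/(2√(2.6K_p)).
Setting ζ = 0.28: √(2.6K_p) = 8.3/(2·0.28) = 14.82, so K_p = 219.7/2.6 = 84.5.

K_p = 84.5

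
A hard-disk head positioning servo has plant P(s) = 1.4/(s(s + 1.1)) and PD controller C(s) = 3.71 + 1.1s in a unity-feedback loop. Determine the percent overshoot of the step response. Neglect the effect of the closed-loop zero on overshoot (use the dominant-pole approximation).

10.7%

Forward path: (3.71 + 1.1s)·1.4/(s(s+1.1)). The closed-loop characteristic equation is s² + (1.1 + 1.4·1.1)s + 1.4·3.71 = 0.
That is s² + 2.64s + 5.194 = 0, so ω_n = 2.279 rad/s and ζ = 2.64/(2·2.279) = 0.5792.
%OS = 100·exp(−πζ/√(1−ζ²)) = 10.7%.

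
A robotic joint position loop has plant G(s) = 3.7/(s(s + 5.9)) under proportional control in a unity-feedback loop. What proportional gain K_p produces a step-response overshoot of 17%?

K_p = 9.75

From %OS = 100·exp(−πζ/√(1−ζ²)) = 17%, ζ = −ln(0.17)/√(π²+ln²(0.17)) = 0.4913.
Characteristic equation s² + 5.9s + 3.7K_p = 0 gives ζ = 5.9/(2√(3.7K_p)).
Setting ζ = 0.4913: √(3.7K_p) = 5.9/(2·0.4913) = 6.005, so K_p = 36.06/3.7 = 9.75.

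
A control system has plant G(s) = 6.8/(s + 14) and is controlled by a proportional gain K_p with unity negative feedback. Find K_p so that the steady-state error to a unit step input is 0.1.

The loop is type 0, so e_ss(step) = 1/(1 + K_pos) with K_pos = K_p·G(0).
G(0) = 0.4857. Require 1/(1 + K_p·0.4857) = 0.1, so 1 + 0.4857·K_p = 10.
K_p = (10 − 1)/0.4857 = 18.5.

K_p = 18.5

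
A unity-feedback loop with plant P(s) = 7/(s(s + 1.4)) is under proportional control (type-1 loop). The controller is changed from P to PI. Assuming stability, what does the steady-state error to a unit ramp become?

0

The integrator raises the loop to type 2, so K_v → ∞ and e_ss to a ramp is zero.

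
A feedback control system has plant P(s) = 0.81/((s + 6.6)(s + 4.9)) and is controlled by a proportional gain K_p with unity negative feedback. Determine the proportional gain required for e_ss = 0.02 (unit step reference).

K_p = 1960

For a type-0 loop with proportional control, e_ss = 1/(1 + K_p·P(0)).
P(0) = 0.02505. Require 1/(1 + K_p·0.02505) = 0.02, so 1 + 0.02505·K_p = 50.
K_p = (50 − 1)/0.02505 = 1960.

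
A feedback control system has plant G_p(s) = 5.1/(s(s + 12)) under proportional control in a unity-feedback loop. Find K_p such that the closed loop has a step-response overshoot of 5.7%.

From %OS = 100·exp(−πζ/√(1−ζ²)) = 5.7%, ζ = −ln(0.057)/√(π²+ln²(0.057)) = 0.6738.
Characteristic equation s² + 12s + 5.1K_p = 0 gives ζ = 12/(2√(5.1K_p)).
Setting ζ = 0.6738: √(5.1K_p) = 12/(2·0.6738) = 8.905, so K_p = 79.3/5.1 = 15.5.

K_p = 15.5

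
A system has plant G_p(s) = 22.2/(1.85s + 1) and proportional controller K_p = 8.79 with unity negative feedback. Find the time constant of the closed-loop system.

Closed loop: T(s) = K_p·G_p/(1+K_p·G_p) = 195.1/(1.85s + 1 + 195.1), with pole at s = −(1 + 195.1)/1.85 = −106.
Closed-loop time constant τ = 1/106 = 0.00943 s.

τ = 0.00943 s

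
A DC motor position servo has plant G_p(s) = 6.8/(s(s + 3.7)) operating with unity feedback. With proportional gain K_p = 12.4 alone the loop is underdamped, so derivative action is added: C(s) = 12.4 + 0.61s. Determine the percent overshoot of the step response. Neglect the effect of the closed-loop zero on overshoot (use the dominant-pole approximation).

Forward path: (12.4 + 0.61s)·6.8/(s(s+3.7)). The closed-loop characteristic equation is s² + (3.7 + 6.8·0.61)s + 6.8·12.4 = 0.
That is s² + 7.848s + 84.32 = 0, so ω_n = 9.183 rad/s and ζ = 7.848/(2·9.183) = 0.4273.
%OS = 100·exp(−πζ/√(1−ζ²)) = 22.7%.

22.7%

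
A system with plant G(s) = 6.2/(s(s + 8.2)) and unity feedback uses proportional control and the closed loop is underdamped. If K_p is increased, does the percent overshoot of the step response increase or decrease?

increase

ζ = 8.2/(2√(6.2K_p)) decreases as K_p grows; lower damping means more overshoot.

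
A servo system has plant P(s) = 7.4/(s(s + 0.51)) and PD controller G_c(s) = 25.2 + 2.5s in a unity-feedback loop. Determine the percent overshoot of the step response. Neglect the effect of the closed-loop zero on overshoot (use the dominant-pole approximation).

Forward path: (25.2 + 2.5s)·7.4/(s(s+0.51)). The closed-loop characteristic equation is s² + (0.51 + 7.4·2.5)s + 7.4·25.2 = 0.
That is s² + 19.01s + 186.5 = 0, so ω_n = 13.66 rad/s and ζ = 19.01/(2·13.66) = 0.696.
%OS = 100·exp(−πζ/√(1−ζ²)) = 4.76%.

4.76%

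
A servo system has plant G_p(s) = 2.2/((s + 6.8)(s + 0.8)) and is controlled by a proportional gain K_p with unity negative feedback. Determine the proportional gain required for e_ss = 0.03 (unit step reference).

The loop is type 0, so e_ss(step) = 1/(1 + K_pos) with K_pos = K_p·G_p(0).
G_p(0) = 0.4044. Require 1/(1 + K_p·0.4044) = 0.03, so 1 + 0.4044·K_p = 33.33.
K_p = (33.33 − 1)/0.4044 = 80.

K_p = 80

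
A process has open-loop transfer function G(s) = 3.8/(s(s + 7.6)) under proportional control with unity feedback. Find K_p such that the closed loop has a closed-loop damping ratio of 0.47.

K_p = 17.2

Closed-loop characteristic equation: s² + 7.6s + K_p·3.8 = 0.
So ω_n = √(3.8K_p) and 2ζω_n = 7.6, giving ζ = 7.6/(2√(3.8K_p)).
Setting ζ = 0.47: √(3.8K_p) = 7.6/(2·0.47) = 8.085, so K_p = 65.37/3.8 = 17.2.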